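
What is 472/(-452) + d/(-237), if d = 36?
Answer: -10678/8927 ≈ -1.1961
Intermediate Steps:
472/(-452) + d/(-237) = 472/(-452) + 36/(-237) = 472*(-1/452) + 36*(-1/237) = -118/113 - 12/79 = -10678/8927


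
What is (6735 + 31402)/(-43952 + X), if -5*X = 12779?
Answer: -190685/232539 ≈ -0.82001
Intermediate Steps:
X = -12779/5 (X = -1/5*12779 = -12779/5 ≈ -2555.8)
(6735 + 31402)/(-43952 + X) = (6735 + 31402)/(-43952 - 12779/5) = 38137/(-232539/5) = 38137*(-5/232539) = -190685/232539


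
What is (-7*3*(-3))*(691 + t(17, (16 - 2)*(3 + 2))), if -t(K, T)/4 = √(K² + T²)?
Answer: 43533 - 252*√5189 ≈ 25380.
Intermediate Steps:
t(K, T) = -4*√(K² + T²)
(-7*3*(-3))*(691 + t(17, (16 - 2)*(3 + 2))) = (-7*3*(-3))*(691 - 4*√(17² + ((16 - 2)*(3 + 2))²)) = (-21*(-3))*(691 - 4*√(289 + (14*5)²)) = 63*(691 - 4*√(289 + 70²)) = 63*(691 - 4*√(289 + 4900)) = 63*(691 - 4*√5189) = 43533 - 252*√5189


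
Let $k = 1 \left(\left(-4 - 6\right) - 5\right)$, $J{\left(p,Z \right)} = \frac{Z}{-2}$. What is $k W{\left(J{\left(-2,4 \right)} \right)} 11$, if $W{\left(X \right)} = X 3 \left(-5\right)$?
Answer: $-4950$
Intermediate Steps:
$J{\left(p,Z \right)} = - \frac{Z}{2}$ ($J{\left(p,Z \right)} = Z \left(- \frac{1}{2}\right) = - \frac{Z}{2}$)
$k = -15$ ($k = 1 \left(\left(-4 - 6\right) - 5\right) = 1 \left(-10 - 5\right) = 1 \left(-15\right) = -15$)
$W{\left(X \right)} = - 15 X$ ($W{\left(X \right)} = 3 X \left(-5\right) = - 15 X$)
$k W{\left(J{\left(-2,4 \right)} \right)} 11 = - 15 \left(- 15 \left(\left(- \frac{1}{2}\right) 4\right)\right) 11 = - 15 \left(\left(-15\right) \left(-2\right)\right) 11 = \left(-15\right) 30 \cdot 11 = \left(-450\right) 11 = -4950$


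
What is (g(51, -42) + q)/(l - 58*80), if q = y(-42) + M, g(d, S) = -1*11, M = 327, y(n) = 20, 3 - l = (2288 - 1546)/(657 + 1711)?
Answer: -132608/1830193 ≈ -0.072456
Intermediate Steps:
l = 3181/1184 (l = 3 - (2288 - 1546)/(657 + 1711) = 3 - 742/2368 = 3 - 1*371/1184 = 3 - 371/1184 = 3181/1184 ≈ 2.6867)
g(d, S) = -11
q = 347 (q = 20 + 327 = 347)
(g(51, -42) + q)/(l - 58*80) = (-11 + 347)/(3181/1184 - 58*80) = 336/(3181/1184 - 4640) = 336/(-5490579/1184) = 336*(-1184/5490579) = -132608/1830193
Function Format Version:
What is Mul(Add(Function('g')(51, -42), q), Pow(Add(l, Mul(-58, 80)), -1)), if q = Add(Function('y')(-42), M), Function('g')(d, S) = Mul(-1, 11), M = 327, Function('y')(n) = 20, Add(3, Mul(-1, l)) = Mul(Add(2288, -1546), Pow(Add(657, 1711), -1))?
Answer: Rational(-132608, 1830193) ≈ -0.072456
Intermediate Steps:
l = Rational(3181, 1184) (l = Add(3, Mul(-1, Mul(Add(2288, -1546), Pow(Add(657, 1711), -1)))) = Add(3, Mul(-1, Mul(742, Pow(2368, -1)))) = Add(3, Mul(-1, Mul(742, Rational(1, 2368)))) = Add(3, Mul(-1, Rational(371, 1184))) = Add(3, Rational(-371, 1184)) = Rational(3181, 1184) ≈ 2.6867)
Function('g')(d, S) = -11
q = 347 (q = Add(20, 327) = 347)
Mul(Add(Function('g')(51, -42), q), Pow(Add(l, Mul(-58, 80)), -1)) = Mul(Add(-11, 347), Pow(Add(Rational(3181, 1184), Mul(-58, 80)), -1)) = Mul(336, Pow(Add(Rational(3181, 1184), -4640), -1)) = Mul(336, Pow(Rational(-5490579, 1184), -1)) = Mul(336, Rational(-1184, 5490579)) = Rational(-132608, 1830193)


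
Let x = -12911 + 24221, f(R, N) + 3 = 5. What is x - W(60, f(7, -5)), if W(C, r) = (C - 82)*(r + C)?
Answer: 12674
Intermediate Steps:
f(R, N) = 2 (f(R, N) = -3 + 5 = 2)
W(C, r) = (-82 + C)*(C + r)
x = 11310
x - W(60, f(7, -5)) = 11310 - (60² - 82*60 - 82*2 + 60*2) = 11310 - (3600 - 4920 - 164 + 120) = 11310 - 1*(-1364) = 11310 + 1364 = 12674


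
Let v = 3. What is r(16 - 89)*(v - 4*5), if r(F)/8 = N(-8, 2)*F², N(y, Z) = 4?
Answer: -2898976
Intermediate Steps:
r(F) = 32*F² (r(F) = 8*(4*F²) = 32*F²)
r(16 - 89)*(v - 4*5) = (32*(16 - 89)²)*(3 - 4*5) = (32*(-73)²)*(3 - 20) = (32*5329)*(-17) = 170528*(-17) = -2898976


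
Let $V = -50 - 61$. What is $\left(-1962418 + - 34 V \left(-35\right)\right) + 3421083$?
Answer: $1326575$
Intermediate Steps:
$V = -111$
$\left(-1962418 + - 34 V \left(-35\right)\right) + 3421083 = \left(-1962418 + \left(-34\right) \left(-111\right) \left(-35\right)\right) + 3421083 = \left(-1962418 + 3774 \left(-35\right)\right) + 3421083 = \left(-1962418 - 132090\right) + 3421083 = -2094508 + 3421083 = 1326575$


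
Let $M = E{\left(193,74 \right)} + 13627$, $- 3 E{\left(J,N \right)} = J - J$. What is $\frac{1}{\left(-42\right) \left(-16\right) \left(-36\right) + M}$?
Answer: $- \frac{1}{10565} \approx -9.4652 \cdot 10^{-5}$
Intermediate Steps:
$E{\left(J,N \right)} = 0$ ($E{\left(J,N \right)} = - \frac{J - J}{3} = \left(- \frac{1}{3}\right) 0 = 0$)
$M = 13627$ ($M = 0 + 13627 = 13627$)
$\frac{1}{\left(-42\right) \left(-16\right) \left(-36\right) + M} = \frac{1}{\left(-42\right) \left(-16\right) \left(-36\right) + 13627} = \frac{1}{672 \left(-36\right) + 13627} = \frac{1}{-24192 + 13627} = \frac{1}{-10565} = - \frac{1}{10565}$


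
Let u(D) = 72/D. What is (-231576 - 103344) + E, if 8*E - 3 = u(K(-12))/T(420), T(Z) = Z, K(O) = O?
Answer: -187554991/560 ≈ -3.3492e+5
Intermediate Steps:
E = 209/560 (E = 3/8 + ((72/(-12))/420)/8 = 3/8 + ((72*(-1/12))*(1/420))/8 = 3/8 + (-6*1/420)/8 = 3/8 + (⅛)*(-1/70) = 3/8 - 1/560 = 209/560 ≈ 0.37321)
(-231576 - 103344) + E = (-231576 - 103344) + 209/560 = -334920 + 209/560 = -187554991/560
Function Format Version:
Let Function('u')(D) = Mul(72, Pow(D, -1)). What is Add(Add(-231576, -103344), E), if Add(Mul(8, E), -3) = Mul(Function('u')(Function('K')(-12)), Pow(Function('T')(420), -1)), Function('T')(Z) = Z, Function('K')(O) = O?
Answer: Rational(-187554991, 560) ≈ -3.3492e+5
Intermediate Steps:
E = Rational(209, 560) (E = Add(Rational(3, 8), Mul(Rational(1, 8), Mul(Mul(72, Pow(-12, -1)), Pow(420, -1)))) = Add(Rational(3, 8), Mul(Rational(1, 8), Mul(Mul(72, Rational(-1, 12)), Rational(1, 420)))) = Add(Rational(3, 8), Mul(Rational(1, 8), Mul(-6, Rational(1, 420)))) = Add(Rational(3, 8), Mul(Rational(1, 8), Rational(-1, 70))) = Add(Rational(3, 8), Rational(-1, 560)) = Rational(209, 560) ≈ 0.37321)
Add(Add(-231576, -103344), E) = Add(Add(-231576, -103344), Rational(209, 560)) = Add(-334920, Rational(209, 560)) = Rational(-187554991, 560)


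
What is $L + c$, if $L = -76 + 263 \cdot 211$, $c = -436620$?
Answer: $-381203$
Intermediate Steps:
$L = 55417$ ($L = -76 + 55493 = 55417$)
$L + c = 55417 - 436620 = -381203$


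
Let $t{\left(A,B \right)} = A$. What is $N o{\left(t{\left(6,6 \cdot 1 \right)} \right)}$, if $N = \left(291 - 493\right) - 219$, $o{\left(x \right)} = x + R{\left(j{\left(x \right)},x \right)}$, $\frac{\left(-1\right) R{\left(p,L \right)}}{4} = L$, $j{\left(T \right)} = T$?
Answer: $7578$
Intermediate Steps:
$R{\left(p,L \right)} = - 4 L$
$o{\left(x \right)} = - 3 x$ ($o{\left(x \right)} = x - 4 x = - 3 x$)
$N = -421$ ($N = -202 - 219 = -421$)
$N o{\left(t{\left(6,6 \cdot 1 \right)} \right)} = - 421 \left(\left(-3\right) 6\right) = \left(-421\right) \left(-18\right) = 7578$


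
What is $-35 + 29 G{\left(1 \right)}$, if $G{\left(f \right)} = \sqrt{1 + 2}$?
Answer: $-35 + 29 \sqrt{3} \approx 15.229$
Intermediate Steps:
$G{\left(f \right)} = \sqrt{3}$
$-35 + 29 G{\left(1 \right)} = -35 + 29 \sqrt{3}$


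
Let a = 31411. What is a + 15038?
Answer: 46449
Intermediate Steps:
a + 15038 = 31411 + 15038 = 46449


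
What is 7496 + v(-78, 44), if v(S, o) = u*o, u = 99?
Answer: 11852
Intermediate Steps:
v(S, o) = 99*o
7496 + v(-78, 44) = 7496 + 99*44 = 7496 + 4356 = 11852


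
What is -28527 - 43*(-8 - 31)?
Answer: -26850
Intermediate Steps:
-28527 - 43*(-8 - 31) = -28527 - 43*(-39) = -28527 - 1*(-1677) = -28527 + 1677 = -26850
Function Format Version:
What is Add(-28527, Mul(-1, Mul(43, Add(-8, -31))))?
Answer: -26850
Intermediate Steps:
Add(-28527, Mul(-1, Mul(43, Add(-8, -31)))) = Add(-28527, Mul(-1, Mul(43, -39))) = Add(-28527, Mul(-1, -1677)) = Add(-28527, 1677) = -26850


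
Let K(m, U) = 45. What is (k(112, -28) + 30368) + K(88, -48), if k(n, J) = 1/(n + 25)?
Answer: 4166582/137 ≈ 30413.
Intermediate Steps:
k(n, J) = 1/(25 + n)
(k(112, -28) + 30368) + K(88, -48) = (1/(25 + 112) + 30368) + 45 = (1/137 + 30368) + 45 = 4160417/137 + 45 = 4166582/137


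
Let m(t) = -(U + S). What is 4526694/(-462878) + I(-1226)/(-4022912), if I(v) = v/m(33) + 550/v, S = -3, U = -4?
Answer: -39070435374813767/3995173012009088 ≈ -9.7794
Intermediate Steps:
m(t) = 7 (m(t) = -(-4 - 3) = -1*(-7) = 7)
I(v) = 550/v + v/7 (I(v) = v/7 + 550/v = 550/v + v/7)
4526694/(-462878) + I(-1226)/(-4022912) = 4526694/(-462878) + (550/(-1226) + (⅐)*(-1226))/(-4022912) = 4526694*(-1/462878) + (550*(-1/1226) - 1226/7)*(-1/4022912) = -2263347/231439 + (-275/613 - 1226/7)*(-1/4022912) = -2263347/231439 - 753463/4291*(-1/4022912) = -2263347/231439 + 753463/17262315392 = -39070435374813767/3995173012009088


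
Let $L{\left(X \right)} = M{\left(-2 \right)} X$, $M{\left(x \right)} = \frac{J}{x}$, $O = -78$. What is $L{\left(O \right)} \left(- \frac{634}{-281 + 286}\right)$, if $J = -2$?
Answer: $\frac{49452}{5} \approx 9890.4$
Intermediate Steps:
$M{\left(x \right)} = - \frac{2}{x}$
$L{\left(X \right)} = X$ ($L{\left(X \right)} = - \frac{2}{-2} X = \left(-2\right) \left(- \frac{1}{2}\right) X = 1 X = X$)
$L{\left(O \right)} \left(- \frac{634}{-281 + 286}\right) = - 78 \left(- \frac{634}{-281 + 286}\right) = - 78 \left(- \frac{634}{5}\right) = - 78 \left(\left(-634\right) \frac{1}{5}\right) = \left(-78\right) \left(- \frac{634}{5}\right) = \frac{49452}{5}$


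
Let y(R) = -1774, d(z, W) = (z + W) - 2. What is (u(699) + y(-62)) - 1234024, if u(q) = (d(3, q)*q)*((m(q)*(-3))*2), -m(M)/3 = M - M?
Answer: -1235798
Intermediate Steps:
d(z, W) = -2 + W + z (d(z, W) = (W + z) - 2 = -2 + W + z)
m(M) = 0 (m(M) = -3*(M - M) = -3*0 = 0)
u(q) = 0 (u(q) = ((-2 + q + 3)*q)*((0*(-3))*2) = ((1 + q)*q)*(0*2) = (q*(1 + q))*0 = 0)
(u(699) + y(-62)) - 1234024 = (0 - 1774) - 1234024 = -1774 - 1234024 = -1235798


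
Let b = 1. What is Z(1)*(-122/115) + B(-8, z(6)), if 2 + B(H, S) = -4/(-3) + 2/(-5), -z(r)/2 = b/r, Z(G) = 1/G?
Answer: -734/345 ≈ -2.1275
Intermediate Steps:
z(r) = -2/r
B(H, S) = -16/15 (B(H, S) = -2 + (-4/(-3) + 2/(-5)) = -2 + (-4*(-⅓) + 2*(-⅕)) = -2 + (4/3 - ⅖) = -2 + 14/15 = -16/15)
Z(1)*(-122/115) + B(-8, z(6)) = (-122/115)/1 - 16/15 = 1*(-122*1/115) - 16/15 = 1*(-122/115) - 16/15 = -122/115 - 16/15 = -734/345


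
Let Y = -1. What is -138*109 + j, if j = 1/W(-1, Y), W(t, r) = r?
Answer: -15043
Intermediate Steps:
j = -1 (j = 1/(-1) = -1)
-138*109 + j = -138*109 - 1 = -15042 - 1 = -15043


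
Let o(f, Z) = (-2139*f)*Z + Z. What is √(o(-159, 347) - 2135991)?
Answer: √115879403 ≈ 10765.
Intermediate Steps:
o(f, Z) = Z - 2139*Z*f (o(f, Z) = -2139*Z*f + Z = Z - 2139*Z*f)
√(o(-159, 347) - 2135991) = √(347*(1 - 2139*(-159)) - 2135991) = √(347*(1 + 340101) - 2135991) = √(347*340102 - 2135991) = √(118015394 - 2135991) = √115879403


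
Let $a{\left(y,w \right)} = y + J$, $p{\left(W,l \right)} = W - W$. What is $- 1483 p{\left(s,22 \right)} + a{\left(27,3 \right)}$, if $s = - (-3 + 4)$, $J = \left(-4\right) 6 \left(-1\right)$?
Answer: $51$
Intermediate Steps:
$J = 24$ ($J = \left(-24\right) \left(-1\right) = 24$)
$s = -1$ ($s = \left(-1\right) 1 = -1$)
$p{\left(W,l \right)} = 0$
$a{\left(y,w \right)} = 24 + y$ ($a{\left(y,w \right)} = y + 24 = 24 + y$)
$- 1483 p{\left(s,22 \right)} + a{\left(27,3 \right)} = \left(-1483\right) 0 + \left(24 + 27\right) = 0 + 51 = 51$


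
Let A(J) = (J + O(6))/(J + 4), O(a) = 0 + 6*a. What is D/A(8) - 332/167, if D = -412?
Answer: -210064/1837 ≈ -114.35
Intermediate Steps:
O(a) = 6*a
A(J) = (36 + J)/(4 + J) (A(J) = (J + 6*6)/(J + 4) = (J + 36)/(4 + J) = (36 + J)/(4 + J))
D/A(8) - 332/167 = -412*(4 + 8)/(36 + 8) - 332/167 = -412/(44/12) - 332*1/167 = -412/((1/12)*44) - 332/167 = -412/11/3 - 332/167 = -412*3/11 - 332/167 = -1236/11 - 332/167 = -210064/1837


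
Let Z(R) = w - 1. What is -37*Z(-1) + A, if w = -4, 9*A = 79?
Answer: 1744/9 ≈ 193.78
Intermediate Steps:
A = 79/9 (A = (⅑)*79 = 79/9 ≈ 8.7778)
Z(R) = -5 (Z(R) = -4 - 1 = -5)
-37*Z(-1) + A = -37*(-5) + 79/9 = 185 + 79/9 = 1744/9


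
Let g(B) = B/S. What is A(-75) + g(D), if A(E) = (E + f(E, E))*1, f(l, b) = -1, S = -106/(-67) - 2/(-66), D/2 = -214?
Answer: -1217248/3565 ≈ -341.44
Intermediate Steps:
D = -428 (D = 2*(-214) = -428)
S = 3565/2211 (S = -106*(-1/67) - 2*(-1/66) = 106/67 + 1/33 = 3565/2211 ≈ 1.6124)
A(E) = -1 + E (A(E) = (E - 1)*1 = (-1 + E)*1 = -1 + E)
g(B) = 2211*B/3565 (g(B) = B/(3565/2211) = B*(2211/3565) = 2211*B/3565)
A(-75) + g(D) = (-1 - 75) + (2211/3565)*(-428) = -76 - 946308/3565 = -1217248/3565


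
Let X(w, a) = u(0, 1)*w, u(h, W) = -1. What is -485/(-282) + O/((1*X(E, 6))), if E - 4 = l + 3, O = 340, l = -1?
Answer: -5165/94 ≈ -54.947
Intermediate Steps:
E = 6 (E = 4 + (-1 + 3) = 4 + 2 = 6)
X(w, a) = -w
-485/(-282) + O/((1*X(E, 6))) = -485/(-282) + 340/((1*(-1*6))) = -485*(-1/282) + 340/((1*(-6))) = 485/282 + 340/(-6) = 485/282 + 340*(-⅙) = 485/282 - 170/3 = -5165/94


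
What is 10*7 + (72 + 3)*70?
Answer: 5320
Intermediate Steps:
10*7 + (72 + 3)*70 = 70 + 75*70 = 70 + 5250 = 5320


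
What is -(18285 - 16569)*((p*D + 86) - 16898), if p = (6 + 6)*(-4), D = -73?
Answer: 22836528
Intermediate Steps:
p = -48 (p = 12*(-4) = -48)
-(18285 - 16569)*((p*D + 86) - 16898) = -(18285 - 16569)*((-48*(-73) + 86) - 16898) = -1716*((3504 + 86) - 16898) = -1716*(3590 - 16898) = -1716*(-13308) = -1*(-22836528) = 22836528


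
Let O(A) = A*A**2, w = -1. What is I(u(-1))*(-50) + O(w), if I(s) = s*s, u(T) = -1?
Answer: -51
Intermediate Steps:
I(s) = s**2
O(A) = A**3
I(u(-1))*(-50) + O(w) = (-1)**2*(-50) + (-1)**3 = 1*(-50) - 1 = -50 - 1 = -51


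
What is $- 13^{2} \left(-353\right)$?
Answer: $59657$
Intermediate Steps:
$- 13^{2} \left(-353\right) = - 169 \left(-353\right) = \left(-1\right) \left(-59657\right) = 59657$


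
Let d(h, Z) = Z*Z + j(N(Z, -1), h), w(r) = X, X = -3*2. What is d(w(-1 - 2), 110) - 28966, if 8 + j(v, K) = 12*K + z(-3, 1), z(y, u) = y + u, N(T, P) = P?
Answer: -16948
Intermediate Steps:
z(y, u) = u + y
X = -6
w(r) = -6
j(v, K) = -10 + 12*K (j(v, K) = -8 + (12*K + (1 - 3)) = -8 + (12*K - 2) = -8 + (-2 + 12*K) = -10 + 12*K)
d(h, Z) = -10 + Z**2 + 12*h (d(h, Z) = Z*Z + (-10 + 12*h) = Z**2 + (-10 + 12*h) = -10 + Z**2 + 12*h)
d(w(-1 - 2), 110) - 28966 = (-10 + 110**2 + 12*(-6)) - 28966 = (-10 + 12100 - 72) - 28966 = 12018 - 28966 = -16948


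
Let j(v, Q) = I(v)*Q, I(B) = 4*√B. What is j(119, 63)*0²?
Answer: 0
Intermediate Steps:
j(v, Q) = 4*Q*√v (j(v, Q) = (4*√v)*Q = 4*Q*√v)
j(119, 63)*0² = (4*63*√119)*0² = (252*√119)*0 = 0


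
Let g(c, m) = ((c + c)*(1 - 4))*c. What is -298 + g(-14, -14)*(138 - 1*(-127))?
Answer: -311938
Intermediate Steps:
g(c, m) = -6*c² (g(c, m) = ((2*c)*(-3))*c = (-6*c)*c = -6*c²)
-298 + g(-14, -14)*(138 - 1*(-127)) = -298 + (-6*(-14)²)*(138 - 1*(-127)) = -298 + (-6*196)*(138 + 127) = -298 - 1176*265 = -298 - 311640 = -311938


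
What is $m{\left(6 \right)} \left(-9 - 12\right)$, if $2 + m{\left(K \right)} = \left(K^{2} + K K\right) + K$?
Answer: $-1596$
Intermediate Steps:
$m{\left(K \right)} = -2 + K + 2 K^{2}$ ($m{\left(K \right)} = -2 + \left(\left(K^{2} + K K\right) + K\right) = -2 + \left(\left(K^{2} + K^{2}\right) + K\right) = -2 + \left(2 K^{2} + K\right) = -2 + \left(K + 2 K^{2}\right) = -2 + K + 2 K^{2}$)
$m{\left(6 \right)} \left(-9 - 12\right) = \left(-2 + 6 + 2 \cdot 6^{2}\right) \left(-9 - 12\right) = \left(-2 + 6 + 2 \cdot 36\right) \left(-21\right) = \left(-2 + 6 + 72\right) \left(-21\right) = 76 \left(-21\right) = -1596$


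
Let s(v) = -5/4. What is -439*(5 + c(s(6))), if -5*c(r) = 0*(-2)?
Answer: -2195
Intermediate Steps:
s(v) = -5/4 (s(v) = -5*¼ = -5/4)
c(r) = 0 (c(r) = -0*(-2) = -⅕*0 = 0)
-439*(5 + c(s(6))) = -439*(5 + 0) = -439*5 = -2195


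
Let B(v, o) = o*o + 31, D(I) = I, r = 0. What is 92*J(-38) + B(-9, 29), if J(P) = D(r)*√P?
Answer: 872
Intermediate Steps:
B(v, o) = 31 + o² (B(v, o) = o² + 31 = 31 + o²)
J(P) = 0 (J(P) = 0*√P = 0)
92*J(-38) + B(-9, 29) = 92*0 + (31 + 29²) = 0 + (31 + 841) = 0 + 872 = 872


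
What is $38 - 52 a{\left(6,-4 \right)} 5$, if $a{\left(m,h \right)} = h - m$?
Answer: $2638$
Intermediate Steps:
$38 - 52 a{\left(6,-4 \right)} 5 = 38 - 52 \left(-4 - 6\right) 5 = 38 - 52 \left(\left(-10\right) 5\right) = 38 - -2600 = 38 + 2600 = 2638$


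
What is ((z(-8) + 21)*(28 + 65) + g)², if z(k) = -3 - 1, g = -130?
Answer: 2105401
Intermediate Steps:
z(k) = -4
((z(-8) + 21)*(28 + 65) + g)² = ((-4 + 21)*(28 + 65) - 130)² = (17*93 - 130)² = (1581 - 130)² = 1451² = 2105401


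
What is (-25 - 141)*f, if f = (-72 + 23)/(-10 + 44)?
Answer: 4067/17 ≈ 239.24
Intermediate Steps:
f = -49/34 ≈ -1.4412
(-25 - 141)*f = (-25 - 141)*(-49/34) = -166*(-49/34) = 4067/17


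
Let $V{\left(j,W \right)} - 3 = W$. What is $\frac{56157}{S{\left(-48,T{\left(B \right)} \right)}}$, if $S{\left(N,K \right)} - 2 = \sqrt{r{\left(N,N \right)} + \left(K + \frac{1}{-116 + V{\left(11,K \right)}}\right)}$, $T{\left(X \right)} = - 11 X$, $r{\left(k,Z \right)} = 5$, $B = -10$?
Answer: $- \frac{168471}{166} + \frac{56157 \sqrt{258}}{166} \approx 4418.9$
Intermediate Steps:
$V{\left(j,W \right)} = 3 + W$
$S{\left(N,K \right)} = 2 + \sqrt{5 + K + \frac{1}{-113 + K}}$ ($S{\left(N,K \right)} = 2 + \sqrt{5 + \left(K + \frac{1}{-116 + \left(3 + K\right)}\right)} = 2 + \sqrt{5 + \left(K + \frac{1}{-113 + K}\right)} = 2 + \sqrt{5 + K + \frac{1}{-113 + K}}$)
$\frac{56157}{S{\left(-48,T{\left(B \right)} \right)}} = \frac{56157}{2 + \sqrt{\frac{-564 + \left(\left(-11\right) \left(-10\right)\right)^{2} - 108 \left(\left(-11\right) \left(-10\right)\right)}{-113 - -110}}} = \frac{56157}{2 + \sqrt{\frac{-564 + 110^{2} - 11880}{-113 + 110}}} = \frac{56157}{2 + \sqrt{\frac{-564 + 12100 - 11880}{-3}}} = \frac{56157}{2 + \sqrt{\left(- \frac{1}{3}\right) \left(-344\right)}} = \frac{56157}{2 + \sqrt{\frac{344}{3}}} = \frac{56157}{2 + \frac{2 \sqrt{258}}{3}}$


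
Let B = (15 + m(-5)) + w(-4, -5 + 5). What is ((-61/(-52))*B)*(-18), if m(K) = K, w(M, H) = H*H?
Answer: -2745/13 ≈ -211.15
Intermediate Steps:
w(M, H) = H²
B = 10 (B = (15 - 5) + (-5 + 5)² = 10 + 0² = 10 + 0 = 10)
((-61/(-52))*B)*(-18) = (-61/(-52)*10)*(-18) = (-61*(-1/52)*10)*(-18) = ((61/52)*10)*(-18) = (305/26)*(-18) = -2745/13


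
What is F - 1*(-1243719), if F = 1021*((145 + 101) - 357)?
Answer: 1130388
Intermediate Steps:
F = -113331 (F = 1021*(246 - 357) = 1021*(-111) = -113331)
F - 1*(-1243719) = -113331 - 1*(-1243719) = -113331 + 1243719 = 1130388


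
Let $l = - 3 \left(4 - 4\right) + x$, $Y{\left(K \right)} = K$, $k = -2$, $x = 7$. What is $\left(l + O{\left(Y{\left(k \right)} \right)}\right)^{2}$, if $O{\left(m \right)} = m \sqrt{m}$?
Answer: $41 - 28 i \sqrt{2} \approx 41.0 - 39.598 i$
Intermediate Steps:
$l = 7$ ($l = - 3 \left(4 - 4\right) + 7 = \left(-3\right) 0 + 7 = 0 + 7 = 7$)
$O{\left(m \right)} = m^{\frac{3}{2}}$
$\left(l + O{\left(Y{\left(k \right)} \right)}\right)^{2} = \left(7 + \left(-2\right)^{\frac{3}{2}}\right)^{2} = \left(7 - 2 i \sqrt{2}\right)^{2}$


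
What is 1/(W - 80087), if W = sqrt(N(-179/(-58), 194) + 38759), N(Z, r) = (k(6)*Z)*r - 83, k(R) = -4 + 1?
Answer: -2322523/186002829986 - 3*sqrt(3446215)/186002829986 ≈ -1.2516e-5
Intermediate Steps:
k(R) = -3
N(Z, r) = -83 - 3*Z*r (N(Z, r) = (-3*Z)*r - 83 = -3*Z*r - 83 = -83 - 3*Z*r)
W = 3*sqrt(3446215)/29 (W = sqrt((-83 - 3*(-179/(-58))*194) + 38759) = sqrt((-83 - 3*(-179*(-1/58))*194) + 38759) = sqrt((-83 - 3*179/58*194) + 38759) = sqrt((-83 - 52089/29) + 38759) = sqrt(-54496/29 + 38759) = sqrt(1069515/29) = 3*sqrt(3446215)/29 ≈ 192.04)
1/(W - 80087) = 1/(3*sqrt(3446215)/29 - 80087) = 1/(-80087 + 3*sqrt(3446215)/29)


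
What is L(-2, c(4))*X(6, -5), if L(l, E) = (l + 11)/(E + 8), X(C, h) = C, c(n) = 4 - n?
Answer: 27/4 ≈ 6.7500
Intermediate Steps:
L(l, E) = (11 + l)/(8 + E)
L(-2, c(4))*X(6, -5) = ((11 - 2)/(8 + (4 - 1*4)))*6 = (9/(8 + (4 - 4)))*6 = (9/(8 + 0))*6 = (9/8)*6 = 27/4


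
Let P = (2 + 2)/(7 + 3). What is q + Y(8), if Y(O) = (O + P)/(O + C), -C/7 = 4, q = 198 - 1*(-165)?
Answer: 18129/50 ≈ 362.58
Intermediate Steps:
q = 363 (q = 198 + 165 = 363)
C = -28 (C = -7*4 = -28)
P = ⅖ (P = 4/10 = 4*(⅒) = ⅖ ≈ 0.40000)
Y(O) = (⅖ + O)/(-28 + O) (Y(O) = (O + ⅖)/(O - 28) = (⅖ + O)/(-28 + O))
q + Y(8) = 363 + (⅖ + 8)/(-28 + 8) = 363 + (42/5)/(-20) = 363 - 1/20*42/5 = 363 - 21/50 = 18129/50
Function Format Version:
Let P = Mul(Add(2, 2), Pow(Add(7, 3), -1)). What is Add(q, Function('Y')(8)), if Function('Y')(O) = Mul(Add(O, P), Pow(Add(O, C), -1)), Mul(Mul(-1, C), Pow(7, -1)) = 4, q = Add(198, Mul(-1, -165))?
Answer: Rational(18129, 50) ≈ 362.58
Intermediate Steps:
q = 363 (q = Add(198, 165) = 363)
C = -28 (C = Mul(-7, 4) = -28)
P = Rational(2, 5) (P = Mul(4, Pow(10, -1)) = Mul(4, Rational(1, 10)) = Rational(2, 5) ≈ 0.40000)
Function('Y')(O) = Mul(Pow(Add(-28, O), -1), Add(Rational(2, 5), O)) (Function('Y')(O) = Mul(Add(O, Rational(2, 5)), Pow(Add(O, -28), -1)) = Mul(Add(Rational(2, 5), O), Pow(Add(-28, O), -1)) = Mul(Pow(Add(-28, O), -1), Add(Rational(2, 5), O)))
Add(q, Function('Y')(8)) = Add(363, Mul(Pow(Add(-28, 8), -1), Add(Rational(2, 5), 8))) = Add(363, Mul(Pow(-20, -1), Rational(42, 5))) = Add(363, Mul(Rational(-1, 20), Rational(42, 5))) = Add(363, Rational(-21, 50)) = Rational(18129, 50)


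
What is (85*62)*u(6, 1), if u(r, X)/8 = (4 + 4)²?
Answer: 2698240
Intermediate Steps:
u(r, X) = 512 (u(r, X) = 8*(4 + 4)² = 8*8² = 8*64 = 512)
(85*62)*u(6, 1) = (85*62)*512 = 5270*512 = 2698240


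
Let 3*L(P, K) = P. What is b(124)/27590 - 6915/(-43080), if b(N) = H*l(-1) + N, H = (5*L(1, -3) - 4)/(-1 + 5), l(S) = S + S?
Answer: 19617703/118857720 ≈ 0.16505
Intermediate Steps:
l(S) = 2*S
L(P, K) = P/3
H = -7/12 (H = (5*((1/3)*1) - 4)/(-1 + 5) = (5*(1/3) - 4)/4 = (5/3 - 4)*(1/4) = -7/3*1/4 = -7/12 ≈ -0.58333)
b(N) = 7/6 + N (b(N) = -7*(-1)/6 + N = -7/12*(-2) + N = 7/6 + N)
b(124)/27590 - 6915/(-43080) = (7/6 + 124)/27590 - 6915/(-43080) = (751/6)*(1/27590) - 6915*(-1/43080) = 751/165540 + 461/2872 = 19617703/118857720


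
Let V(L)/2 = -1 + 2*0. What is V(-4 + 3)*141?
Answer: -282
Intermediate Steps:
V(L) = -2 (V(L) = 2*(-1 + 2*0) = 2*(-1 + 0) = 2*(-1) = -2)
V(-4 + 3)*141 = -2*141 = -282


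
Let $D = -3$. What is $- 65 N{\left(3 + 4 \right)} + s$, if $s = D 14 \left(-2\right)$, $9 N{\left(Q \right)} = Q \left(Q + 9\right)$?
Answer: $- \frac{6524}{9} \approx -724.89$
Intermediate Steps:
$N{\left(Q \right)} = \frac{Q \left(9 + Q\right)}{9}$ ($N{\left(Q \right)} = \frac{Q \left(Q + 9\right)}{9} = \frac{Q \left(9 + Q\right)}{9}$)
$s = 84$ ($s = - 3 \cdot 14 \left(-2\right) = \left(-3\right) \left(-28\right) = 84$)
$- 65 N{\left(3 + 4 \right)} + s = - 65 \frac{\left(3 + 4\right) \left(9 + \left(3 + 4\right)\right)}{9} + 84 = - 65 \cdot \frac{1}{9} \cdot 7 \left(9 + 7\right) + 84 = - 65 \cdot \frac{1}{9} \cdot 7 \cdot 16 + 84 = \left(-65\right) \frac{112}{9} + 84 = - \frac{7280}{9} + 84 = - \frac{6524}{9}$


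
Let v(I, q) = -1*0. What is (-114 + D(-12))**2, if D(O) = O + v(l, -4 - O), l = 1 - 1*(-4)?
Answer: 15876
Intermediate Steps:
l = 5 (l = 1 + 4 = 5)
v(I, q) = 0
D(O) = O (D(O) = O + 0 = O)
(-114 + D(-12))**2 = (-114 - 12)**2 = (-126)**2 = 15876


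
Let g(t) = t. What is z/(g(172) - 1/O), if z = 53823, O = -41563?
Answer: 2237045349/7148837 ≈ 312.92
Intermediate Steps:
z/(g(172) - 1/O) = 53823/(172 - 1/(-41563)) = 53823/(172 - 1*(-1/41563)) = 53823/(172 + 1/41563) = 53823/(7148837/41563) = 53823*(41563/7148837) = 2237045349/7148837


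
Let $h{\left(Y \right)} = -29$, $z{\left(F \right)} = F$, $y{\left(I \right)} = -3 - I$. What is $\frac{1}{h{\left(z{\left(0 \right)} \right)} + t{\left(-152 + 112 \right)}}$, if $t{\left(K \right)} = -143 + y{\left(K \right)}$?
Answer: $- \frac{1}{135} \approx -0.0074074$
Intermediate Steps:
$t{\left(K \right)} = -146 - K$ ($t{\left(K \right)} = -143 - \left(3 + K\right) = -146 - K$)
$\frac{1}{h{\left(z{\left(0 \right)} \right)} + t{\left(-152 + 112 \right)}} = \frac{1}{-29 - 106} = \frac{1}{-135} = - \frac{1}{135}$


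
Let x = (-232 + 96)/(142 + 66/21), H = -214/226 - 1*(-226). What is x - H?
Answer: -3243184/14351 ≈ -225.99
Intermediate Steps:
H = 25431/113 (H = -214*1/226 + 226 = -107/113 + 226 = 25431/113 ≈ 225.05)
x = -119/127 (x = -136/(142 + 66*(1/21)) = -136/(142 + 22/7) = -136/1016/7 = -136*7/1016 = -119/127 ≈ -0.93701)
x - H = -119/127 - 1*25431/113 = -119/127 - 25431/113 = -3243184/14351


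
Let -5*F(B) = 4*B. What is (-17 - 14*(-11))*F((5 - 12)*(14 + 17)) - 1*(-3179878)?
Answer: 16018306/5 ≈ 3.2037e+6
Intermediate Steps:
F(B) = -4*B/5
(-17 - 14*(-11))*F((5 - 12)*(14 + 17)) - 1*(-3179878) = (-17 - 14*(-11))*(-4*(5 - 12)*(14 + 17)/5) - 1*(-3179878) = (-17 + 154)*(-(-28)*31/5) + 3179878 = 137*(-⅘*(-217)) + 3179878 = 137*(868/5) + 3179878 = 118916/5 + 3179878 = 16018306/5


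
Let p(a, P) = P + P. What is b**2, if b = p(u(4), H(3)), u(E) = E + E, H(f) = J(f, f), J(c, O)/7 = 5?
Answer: 4900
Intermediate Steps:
J(c, O) = 35 (J(c, O) = 7*5 = 35)
H(f) = 35
u(E) = 2*E
p(a, P) = 2*P
b = 70 (b = 2*35 = 70)
b**2 = 70**2 = 4900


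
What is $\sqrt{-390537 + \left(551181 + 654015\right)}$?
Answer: $\sqrt{814659} \approx 902.58$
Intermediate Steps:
$\sqrt{-390537 + \left(551181 + 654015\right)} = \sqrt{-390537 + 1205196} = \sqrt{814659}$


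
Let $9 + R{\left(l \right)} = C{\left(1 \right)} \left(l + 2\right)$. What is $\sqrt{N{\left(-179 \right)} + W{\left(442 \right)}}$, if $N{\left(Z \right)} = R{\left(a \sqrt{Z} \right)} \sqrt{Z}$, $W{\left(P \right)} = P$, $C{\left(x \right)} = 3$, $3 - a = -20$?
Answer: $\sqrt{-11909 - 3 i \sqrt{179}} \approx 0.1839 - 109.13 i$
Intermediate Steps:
$a = 23$ ($a = 3 - -20 = 3 + 20 = 23$)
$R{\left(l \right)} = -3 + 3 l$ ($R{\left(l \right)} = -9 + 3 \left(l + 2\right) = -9 + 3 \left(2 + l\right) = -9 + \left(6 + 3 l\right) = -3 + 3 l$)
$N{\left(Z \right)} = \sqrt{Z} \left(-3 + 69 \sqrt{Z}\right)$ ($N{\left(Z \right)} = \left(-3 + 3 \cdot 23 \sqrt{Z}\right) \sqrt{Z} = \left(-3 + 69 \sqrt{Z}\right) \sqrt{Z} = \sqrt{Z} \left(-3 + 69 \sqrt{Z}\right)$)
$\sqrt{N{\left(-179 \right)} + W{\left(442 \right)}} = \sqrt{\left(- 3 \sqrt{-179} + 69 \left(-179\right)\right) + 442} = \sqrt{\left(- 3 i \sqrt{179} - 12351\right) + 442} = \sqrt{\left(-12351 - 3 i \sqrt{179}\right) + 442} = \sqrt{-11909 - 3 i \sqrt{179}}$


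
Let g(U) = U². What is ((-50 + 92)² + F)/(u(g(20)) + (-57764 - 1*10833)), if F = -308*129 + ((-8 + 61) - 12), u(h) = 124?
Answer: 37927/68473 ≈ 0.55390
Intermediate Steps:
F = -39691 (F = -39732 + (53 - 12) = -39732 + 41 = -39691)
((-50 + 92)² + F)/(u(g(20)) + (-57764 - 1*10833)) = ((-50 + 92)² - 39691)/(124 + (-57764 - 1*10833)) = (42² - 39691)/(124 + (-57764 - 10833)) = (1764 - 39691)/(124 - 68597) = -37927/(-68473) = -37927*(-1/68473) = 37927/68473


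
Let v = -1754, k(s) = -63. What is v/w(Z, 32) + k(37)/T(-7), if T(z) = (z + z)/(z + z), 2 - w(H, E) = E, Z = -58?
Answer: -68/15 ≈ -4.5333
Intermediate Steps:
w(H, E) = 2 - E
T(z) = 1 (T(z) = (2*z)/((2*z)) = (2*z)*(1/(2*z)) = 1)
v/w(Z, 32) + k(37)/T(-7) = -1754/(2 - 1*32) - 63/1 = -1754/(2 - 32) - 63*1 = -1754/(-30) - 63 = -1754*(-1/30) - 63 = 877/15 - 63 = -68/15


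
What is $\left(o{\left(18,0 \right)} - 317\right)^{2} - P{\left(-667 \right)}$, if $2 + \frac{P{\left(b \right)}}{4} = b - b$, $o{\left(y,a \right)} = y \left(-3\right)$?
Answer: $137649$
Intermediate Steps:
$o{\left(y,a \right)} = - 3 y$
$P{\left(b \right)} = -8$ ($P{\left(b \right)} = -8 + 4 \left(b - b\right) = -8 + 4 \cdot 0 = -8 + 0 = -8$)
$\left(o{\left(18,0 \right)} - 317\right)^{2} - P{\left(-667 \right)} = \left(\left(-3\right) 18 - 317\right)^{2} - -8 = \left(-54 - 317\right)^{2} + 8 = \left(-371\right)^{2} + 8 = 137641 + 8 = 137649$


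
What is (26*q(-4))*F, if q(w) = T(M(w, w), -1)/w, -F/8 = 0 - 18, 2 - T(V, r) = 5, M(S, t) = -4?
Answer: 2808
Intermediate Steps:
T(V, r) = -3 (T(V, r) = 2 - 1*5 = 2 - 5 = -3)
F = 144 (F = -8*(0 - 18) = -8*(-18) = 144)
q(w) = -3/w
(26*q(-4))*F = (26*(-3/(-4)))*144 = (26*(-3*(-¼)))*144 = (26*(¾))*144 = (39/2)*144 = 2808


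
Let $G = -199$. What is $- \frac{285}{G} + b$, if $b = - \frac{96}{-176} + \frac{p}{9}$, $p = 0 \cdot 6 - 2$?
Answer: $\frac{34583}{19701} \approx 1.7554$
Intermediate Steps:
$p = -2$ ($p = 0 - 2 = -2$)
$b = \frac{32}{99}$ ($b = - \frac{96}{-176} - \frac{2}{9} = \left(-96\right) \left(- \frac{1}{176}\right) - \frac{2}{9} = \frac{6}{11} - \frac{2}{9} = \frac{32}{99} \approx 0.32323$)
$- \frac{285}{G} + b = - \frac{285}{-199} + \frac{32}{99} = \left(-285\right) \left(- \frac{1}{199}\right) + \frac{32}{99} = \frac{285}{199} + \frac{32}{99} = \frac{34583}{19701}$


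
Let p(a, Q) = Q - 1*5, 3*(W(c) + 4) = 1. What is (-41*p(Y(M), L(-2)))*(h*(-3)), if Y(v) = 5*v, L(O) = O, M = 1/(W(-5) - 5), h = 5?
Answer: -4305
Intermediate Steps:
W(c) = -11/3 (W(c) = -4 + (⅓)*1 = -4 + ⅓ = -11/3)
M = -3/26 (M = 1/(-11/3 - 5) = 1/(-26/3) = -3/26 ≈ -0.11538)
p(a, Q) = -5 + Q (p(a, Q) = Q - 5 = -5 + Q)
(-41*p(Y(M), L(-2)))*(h*(-3)) = (-41*(-5 - 2))*(5*(-3)) = -41*(-7)*(-15) = 287*(-15) = -4305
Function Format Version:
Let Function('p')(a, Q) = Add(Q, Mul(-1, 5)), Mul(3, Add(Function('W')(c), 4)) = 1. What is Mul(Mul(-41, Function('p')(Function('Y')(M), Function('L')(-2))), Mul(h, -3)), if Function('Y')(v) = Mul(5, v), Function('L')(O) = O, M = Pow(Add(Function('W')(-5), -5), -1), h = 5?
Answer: -4305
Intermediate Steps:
Function('W')(c) = Rational(-11, 3) (Function('W')(c) = Add(-4, Mul(Rational(1, 3), 1)) = Add(-4, Rational(1, 3)) = Rational(-11, 3))
M = Rational(-3, 26) (M = Pow(Add(Rational(-11, 3), -5), -1) = Pow(Rational(-26, 3), -1) = Rational(-3, 26) ≈ -0.11538)
Function('p')(a, Q) = Add(-5, Q) (Function('p')(a, Q) = Add(Q, -5) = Add(-5, Q))
Mul(Mul(-41, Function('p')(Function('Y')(M), Function('L')(-2))), Mul(h, -3)) = Mul(Mul(-41, Add(-5, -2)), Mul(5, -3)) = Mul(Mul(-41, -7), -15) = Mul(287, -15) = -4305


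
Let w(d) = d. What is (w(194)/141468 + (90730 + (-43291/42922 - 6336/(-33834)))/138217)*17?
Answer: 74329720779003218/6646939521664629 ≈ 11.183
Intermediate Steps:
(w(194)/141468 + (90730 + (-43291/42922 - 6336/(-33834)))/138217)*17 = (194/141468 + (90730 + (-43291/42922 - 6336/(-33834)))/138217)*17 = (194*(1/141468) + (90730 + (-43291*1/42922 - 6336*(-1/33834)))*(1/138217))*17 = (97/70734 + (90730 + (-43291/42922 + 1056/5639))*(1/138217))*17 = (97/70734 + (90730 - 198792317/242037158)*(1/138217))*17 = (97/70734 + (21959832553023/242037158)*(1/138217))*17 = (97/70734 + 246739691607/375883706374)*17 = (4372336516411954/6646939521664629)*17 = 74329720779003218/6646939521664629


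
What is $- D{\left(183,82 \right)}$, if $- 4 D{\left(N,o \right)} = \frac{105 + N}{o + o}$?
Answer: $\frac{18}{41} \approx 0.43902$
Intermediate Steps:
$D{\left(N,o \right)} = - \frac{105 + N}{8 o}$ ($D{\left(N,o \right)} = - \frac{\left(105 + N\right) \frac{1}{o + o}}{4} = - \frac{\left(105 + N\right) \frac{1}{2 o}}{4} = - \frac{\frac{1}{2} \frac{1}{o} \left(105 + N\right)}{4} = - \frac{105 + N}{8 o}$)
$- D{\left(183,82 \right)} = - \frac{-105 - 183}{8 \cdot 82} = - \frac{-288}{8 \cdot 82} = \left(-1\right) \left(- \frac{18}{41}\right) = \frac{18}{41}$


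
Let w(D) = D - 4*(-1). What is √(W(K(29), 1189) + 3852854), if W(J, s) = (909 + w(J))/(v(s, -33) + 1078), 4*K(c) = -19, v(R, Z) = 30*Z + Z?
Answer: √46619733215/110 ≈ 1962.9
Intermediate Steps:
v(R, Z) = 31*Z
w(D) = 4 + D (w(D) = D + 4 = 4 + D)
K(c) = -19/4 (K(c) = (¼)*(-19) = -19/4)
W(J, s) = 83/5 + J/55 (W(J, s) = (909 + (4 + J))/(31*(-33) + 1078) = (913 + J)/(-1023 + 1078) = (913 + J)/55 = (913 + J)*(1/55) = 83/5 + J/55)
√(W(K(29), 1189) + 3852854) = √((83/5 + (1/55)*(-19/4)) + 3852854) = √((83/5 - 19/220) + 3852854) = √(3633/220 + 3852854) = √(847631513/220) = √46619733215/110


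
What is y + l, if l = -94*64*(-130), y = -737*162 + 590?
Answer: 663276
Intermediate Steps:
y = -118804 (y = -119394 + 590 = -118804)
l = 782080 (l = -6016*(-130) = 782080)
y + l = -118804 + 782080 = 663276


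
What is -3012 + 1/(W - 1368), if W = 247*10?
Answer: -3319223/1102 ≈ -3012.0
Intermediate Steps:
W = 2470
-3012 + 1/(W - 1368) = -3012 + 1/(2470 - 1368) = -3012 + 1/1102 = -3319223/1102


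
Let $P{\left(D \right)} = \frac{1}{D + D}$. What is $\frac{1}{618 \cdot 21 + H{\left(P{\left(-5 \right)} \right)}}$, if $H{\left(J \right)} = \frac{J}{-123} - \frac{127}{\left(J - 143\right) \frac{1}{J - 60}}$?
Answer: $\frac{586710}{7583028787} \approx 7.7371 \cdot 10^{-5}$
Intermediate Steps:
$P{\left(D \right)} = \frac{1}{2 D}$
$H{\left(J \right)} = - \frac{J}{123} - \frac{127 \left(-60 + J\right)}{-143 + J}$ ($H{\left(J \right)} = J \left(- \frac{1}{123}\right) - \frac{127}{\left(-143 + J\right) \frac{1}{-60 + J}} = - \frac{J}{123} - \frac{127}{\frac{1}{-60 + J} \left(-143 + J\right)} = - \frac{J}{123} - 127 \frac{-60 + J}{-143 + J} = - \frac{J}{123} - \frac{127 \left(-60 + J\right)}{-143 + J}$)
$\frac{1}{618 \cdot 21 + H{\left(P{\left(-5 \right)} \right)}} = \frac{1}{618 \cdot 21 + \frac{937260 - \left(\frac{1}{2 \left(-5\right)}\right)^{2} - 15478 \frac{1}{2 \left(-5\right)}}{123 \left(-143 + \frac{1}{2 \left(-5\right)}\right)}} = \frac{1}{12978 + \frac{937260 - \left(\frac{1}{2} \left(- \frac{1}{5}\right)\right)^{2} - 15478 \cdot \frac{1}{2} \left(- \frac{1}{5}\right)}{123 \left(-143 + \frac{1}{2} \left(- \frac{1}{5}\right)\right)}} = \frac{1}{12978 + \frac{937260 - \left(- \frac{1}{10}\right)^{2} - - \frac{7739}{5}}{123 \left(-143 - \frac{1}{10}\right)}} = \frac{1}{12978 + \frac{937260 - \frac{1}{100} + \frac{7739}{5}}{123 \left(- \frac{1431}{10}\right)}} = \frac{1}{12978 + \frac{1}{123} \left(- \frac{10}{1431}\right) \left(937260 - \frac{1}{100} + \frac{7739}{5}\right)} = \frac{1}{12978 + \frac{1}{123} \left(- \frac{10}{1431}\right) \frac{93880779}{100}} = \frac{1}{12978 - \frac{31293593}{586710}} = \frac{1}{\frac{7583028787}{586710}} = \frac{586710}{7583028787}$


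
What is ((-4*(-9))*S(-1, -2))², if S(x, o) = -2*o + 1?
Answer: 32400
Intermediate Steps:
S(x, o) = 1 - 2*o
((-4*(-9))*S(-1, -2))² = ((-4*(-9))*(1 - 2*(-2)))² = (36*(1 + 4))² = (36*5)² = 180² = 32400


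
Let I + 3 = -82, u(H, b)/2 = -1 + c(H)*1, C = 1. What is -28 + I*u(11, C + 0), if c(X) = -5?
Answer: 992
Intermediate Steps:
u(H, b) = -12 (u(H, b) = 2*(-1 - 5*1) = 2*(-1 - 5) = 2*(-6) = -12)
I = -85 (I = -3 - 82 = -85)
-28 + I*u(11, C + 0) = -28 - 85*(-12) = -28 + 1020 = 992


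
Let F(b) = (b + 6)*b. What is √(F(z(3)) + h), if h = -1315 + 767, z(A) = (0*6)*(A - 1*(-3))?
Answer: 2*I*√137 ≈ 23.409*I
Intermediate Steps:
z(A) = 0 (z(A) = 0*(A + 3) = 0*(3 + A) = 0)
F(b) = b*(6 + b) (F(b) = (6 + b)*b = b*(6 + b))
h = -548
√(F(z(3)) + h) = √(0*(6 + 0) - 548) = √(0*6 - 548) = √(0 - 548) = √(-548) = 2*I*√137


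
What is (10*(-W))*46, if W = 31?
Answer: -14260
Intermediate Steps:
(10*(-W))*46 = (10*(-1*31))*46 = (10*(-31))*46 = -310*46 = -14260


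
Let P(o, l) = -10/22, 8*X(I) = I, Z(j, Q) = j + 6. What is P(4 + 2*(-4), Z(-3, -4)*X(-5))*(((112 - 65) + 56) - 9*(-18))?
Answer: -1325/11 ≈ -120.45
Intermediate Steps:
Z(j, Q) = 6 + j
X(I) = I/8
P(o, l) = -5/11 (P(o, l) = -10*1/22 = -5/11)
P(4 + 2*(-4), Z(-3, -4)*X(-5))*(((112 - 65) + 56) - 9*(-18)) = -5*(((112 - 65) + 56) - 9*(-18))/11 = -5*((47 + 56) + 162)/11 = -5*(103 + 162)/11 = -5/11*265 = -1325/11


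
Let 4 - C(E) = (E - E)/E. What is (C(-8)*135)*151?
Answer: 81540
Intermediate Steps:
C(E) = 4 (C(E) = 4 - (E - E)/E = 4 - 0/E = 4 - 1*0 = 4 + 0 = 4)
(C(-8)*135)*151 = (4*135)*151 = 540*151 = 81540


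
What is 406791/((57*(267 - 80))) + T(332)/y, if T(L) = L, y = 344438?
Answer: 2122997231/55626737 ≈ 38.165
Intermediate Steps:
406791/((57*(267 - 80))) + T(332)/y = 406791/((57*(267 - 80))) + 332/344438 = 406791/((57*187)) + 332*(1/344438) = 406791/10659 + 166/172219 = 406791*(1/10659) + 166/172219 = 12327/323 + 166/172219 = 2122997231/55626737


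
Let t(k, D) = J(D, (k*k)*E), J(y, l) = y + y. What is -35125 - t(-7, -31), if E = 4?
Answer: -35063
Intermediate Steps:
J(y, l) = 2*y
t(k, D) = 2*D
-35125 - t(-7, -31) = -35125 - 2*(-31) = -35125 - 1*(-62) = -35125 + 62 = -35063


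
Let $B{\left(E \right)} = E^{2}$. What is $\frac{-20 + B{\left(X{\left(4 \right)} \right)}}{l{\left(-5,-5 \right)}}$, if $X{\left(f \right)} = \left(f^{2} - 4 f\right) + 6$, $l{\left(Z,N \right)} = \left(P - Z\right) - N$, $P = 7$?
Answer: $\frac{16}{17} \approx 0.94118$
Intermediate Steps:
$l{\left(Z,N \right)} = 7 - N - Z$ ($l{\left(Z,N \right)} = \left(7 - Z\right) - N = 7 - N - Z$)
$X{\left(f \right)} = 6 + f^{2} - 4 f$
$\frac{-20 + B{\left(X{\left(4 \right)} \right)}}{l{\left(-5,-5 \right)}} = \frac{-20 + \left(6 + 4^{2} - 16\right)^{2}}{7 - -5 - -5} = \frac{-20 + \left(6 + 16 - 16\right)^{2}}{7 + 5 + 5} = \frac{-20 + 6^{2}}{17} = \frac{-20 + 36}{17} = \frac{1}{17} \cdot 16 = \frac{16}{17}$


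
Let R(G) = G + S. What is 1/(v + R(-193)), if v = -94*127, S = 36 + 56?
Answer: -1/12039 ≈ -8.3063e-5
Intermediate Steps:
S = 92
R(G) = 92 + G (R(G) = G + 92 = 92 + G)
v = -11938
1/(v + R(-193)) = 1/(-11938 + (92 - 193)) = 1/(-11938 - 101) = 1/(-12039) = -1/12039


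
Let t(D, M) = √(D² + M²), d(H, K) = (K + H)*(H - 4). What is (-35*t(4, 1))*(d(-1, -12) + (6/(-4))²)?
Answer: -9415*√17/4 ≈ -9704.8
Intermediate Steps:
d(H, K) = (-4 + H)*(H + K) (d(H, K) = (H + K)*(-4 + H) = (-4 + H)*(H + K))
(-35*t(4, 1))*(d(-1, -12) + (6/(-4))²) = (-35*√(4² + 1²))*(((-1)² - 4*(-1) - 4*(-12) - 1*(-12)) + (6/(-4))²) = (-35*√(16 + 1))*((1 + 4 + 48 + 12) + (6*(-¼))²) = (-35*√17)*(65 + (-3/2)²) = (-35*√17)*(65 + 9/4) = -35*√17*(269/4) = -9415*√17/4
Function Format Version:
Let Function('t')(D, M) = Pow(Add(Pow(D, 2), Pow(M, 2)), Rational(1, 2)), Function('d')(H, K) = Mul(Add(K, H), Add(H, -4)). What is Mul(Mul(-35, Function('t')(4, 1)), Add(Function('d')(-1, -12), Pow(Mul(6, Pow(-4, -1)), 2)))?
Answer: Mul(Rational(-9415, 4), Pow(17, Rational(1, 2))) ≈ -9704.8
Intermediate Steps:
Function('d')(H, K) = Mul(Add(-4, H), Add(H, K)) (Function('d')(H, K) = Mul(Add(H, K), Add(-4, H)) = Mul(Add(-4, H), Add(H, K)))
Mul(Mul(-35, Function('t')(4, 1)), Add(Function('d')(-1, -12), Pow(Mul(6, Pow(-4, -1)), 2))) = Mul(Mul(-35, Pow(Add(Pow(4, 2), Pow(1, 2)), Rational(1, 2))), Add(Add(Pow(-1, 2), Mul(-4, -1), Mul(-4, -12), Mul(-1, -12)), Pow(Mul(6, Pow(-4, -1)), 2))) = Mul(Mul(-35, Pow(Add(16, 1), Rational(1, 2))), Add(Add(1, 4, 48, 12), Pow(Mul(6, Rational(-1, 4)), 2))) = Mul(Mul(-35, Pow(17, Rational(1, 2))), Add(65, Pow(Rational(-3, 2), 2))) = Mul(Mul(-35, Pow(17, Rational(1, 2))), Add(65, Rational(9, 4))) = Mul(Mul(-35, Pow(17, Rational(1, 2))), Rational(269, 4)) = Mul(Rational(-9415, 4), Pow(17, Rational(1, 2)))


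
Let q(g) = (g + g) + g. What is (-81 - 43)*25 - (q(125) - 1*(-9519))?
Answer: -12994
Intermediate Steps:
q(g) = 3*g (q(g) = 2*g + g = 3*g)
(-81 - 43)*25 - (q(125) - 1*(-9519)) = (-81 - 43)*25 - (3*125 - 1*(-9519)) = -124*25 - (375 + 9519) = -3100 - 1*9894 = -3100 - 9894 = -12994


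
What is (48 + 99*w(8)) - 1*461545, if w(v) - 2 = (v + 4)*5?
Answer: -455359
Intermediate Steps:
w(v) = 22 + 5*v (w(v) = 2 + (v + 4)*5 = 2 + (4 + v)*5 = 2 + (20 + 5*v) = 22 + 5*v)
(48 + 99*w(8)) - 1*461545 = (48 + 99*(22 + 5*8)) - 1*461545 = (48 + 99*(22 + 40)) - 461545 = (48 + 99*62) - 461545 = (48 + 6138) - 461545 = 6186 - 461545 = -455359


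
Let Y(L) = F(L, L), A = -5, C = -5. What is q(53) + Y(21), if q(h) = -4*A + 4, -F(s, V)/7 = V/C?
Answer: 267/5 ≈ 53.400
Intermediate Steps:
F(s, V) = 7*V/5 (F(s, V) = -7*V/(-5) = -7*V*(-1)/5 = -(-7)*V/5 = 7*V/5)
q(h) = 24 (q(h) = -4*(-5) + 4 = 20 + 4 = 24)
Y(L) = 7*L/5
q(53) + Y(21) = 24 + (7/5)*21 = 24 + 147/5 = 267/5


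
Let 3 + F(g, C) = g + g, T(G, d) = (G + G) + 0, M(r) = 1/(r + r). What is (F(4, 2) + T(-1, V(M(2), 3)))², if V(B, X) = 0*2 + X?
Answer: 9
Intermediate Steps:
M(r) = 1/(2*r)
V(B, X) = X (V(B, X) = 0 + X = X)
T(G, d) = 2*G (T(G, d) = 2*G + 0 = 2*G)
F(g, C) = -3 + 2*g (F(g, C) = -3 + (g + g) = -3 + 2*g)
(F(4, 2) + T(-1, V(M(2), 3)))² = ((-3 + 2*4) + 2*(-1))² = ((-3 + 8) - 2)² = (5 - 2)² = 3² = 9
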